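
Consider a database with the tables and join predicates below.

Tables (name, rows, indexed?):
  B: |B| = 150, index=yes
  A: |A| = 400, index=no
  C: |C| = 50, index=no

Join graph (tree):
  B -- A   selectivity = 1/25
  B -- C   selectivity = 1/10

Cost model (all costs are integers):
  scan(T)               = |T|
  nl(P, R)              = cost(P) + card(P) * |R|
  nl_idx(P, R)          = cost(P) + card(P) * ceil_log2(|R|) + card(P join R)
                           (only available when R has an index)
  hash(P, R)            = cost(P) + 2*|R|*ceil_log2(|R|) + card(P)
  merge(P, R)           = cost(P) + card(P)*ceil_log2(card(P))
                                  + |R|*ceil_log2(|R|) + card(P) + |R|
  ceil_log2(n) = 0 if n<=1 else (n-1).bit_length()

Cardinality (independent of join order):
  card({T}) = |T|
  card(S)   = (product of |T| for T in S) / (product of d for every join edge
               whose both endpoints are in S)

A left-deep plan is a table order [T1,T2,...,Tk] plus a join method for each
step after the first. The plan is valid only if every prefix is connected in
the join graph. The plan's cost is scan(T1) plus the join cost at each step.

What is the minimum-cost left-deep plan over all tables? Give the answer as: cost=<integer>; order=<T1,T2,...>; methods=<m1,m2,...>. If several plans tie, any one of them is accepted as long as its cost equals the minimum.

Selinger DP (subsets sized 1..n):
  {B}: scan cost=150, card=150
  {A}: scan cost=400, card=400
  {C}: scan cost=50, card=50
  {AB}: card=2400; try (B,hash)→3200, (A,merge)→5500, (B,merge)→5750, (B,nl_idx)→6000, (A,hash)→7500, (A,nl)→60150 …(+1); best=3200 via (B,hash)
  {BC}: card=750; try (C,hash)→900, (B,nl_idx)→1200, (B,merge)→1750, (C,merge)→1850, (B,hash)→2500, (B,nl)→7550 …(+1); best=900 via (C,hash)
  {ABC}: card=12000; try (C,hash)→6200, (A,hash)→8850, (A,merge)→13150, (C,merge)→34750, (C,nl)→123200, (A,nl)→300900; best=6200 via (C,hash)

cost=6200; order=A,B,C; methods=hash,hash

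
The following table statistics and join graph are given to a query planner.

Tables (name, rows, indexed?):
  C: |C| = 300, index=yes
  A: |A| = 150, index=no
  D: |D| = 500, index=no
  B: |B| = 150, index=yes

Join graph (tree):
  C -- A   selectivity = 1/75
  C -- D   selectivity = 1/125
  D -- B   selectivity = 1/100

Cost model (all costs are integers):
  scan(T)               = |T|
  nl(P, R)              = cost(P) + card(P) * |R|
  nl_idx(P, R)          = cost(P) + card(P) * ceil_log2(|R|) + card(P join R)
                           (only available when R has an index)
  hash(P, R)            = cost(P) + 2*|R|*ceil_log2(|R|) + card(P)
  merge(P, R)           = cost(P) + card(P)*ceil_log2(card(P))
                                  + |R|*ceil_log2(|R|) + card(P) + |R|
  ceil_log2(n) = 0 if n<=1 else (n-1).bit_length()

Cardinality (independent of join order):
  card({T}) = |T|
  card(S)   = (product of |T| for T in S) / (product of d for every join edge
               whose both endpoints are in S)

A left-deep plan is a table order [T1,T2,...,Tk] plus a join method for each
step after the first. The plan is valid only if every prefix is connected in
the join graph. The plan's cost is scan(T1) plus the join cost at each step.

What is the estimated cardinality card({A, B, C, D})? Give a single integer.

Tables in S: A(150), B(150), C(300), D(500)
Edges inside S: C-A(d=75), C-D(d=125), D-B(d=100)
numerator = 150 * 150 * 300 * 500 = 3375000000
denominator = 75 * 125 * 100 = 937500
card(S) = 3375000000 / 937500 = 3600

3600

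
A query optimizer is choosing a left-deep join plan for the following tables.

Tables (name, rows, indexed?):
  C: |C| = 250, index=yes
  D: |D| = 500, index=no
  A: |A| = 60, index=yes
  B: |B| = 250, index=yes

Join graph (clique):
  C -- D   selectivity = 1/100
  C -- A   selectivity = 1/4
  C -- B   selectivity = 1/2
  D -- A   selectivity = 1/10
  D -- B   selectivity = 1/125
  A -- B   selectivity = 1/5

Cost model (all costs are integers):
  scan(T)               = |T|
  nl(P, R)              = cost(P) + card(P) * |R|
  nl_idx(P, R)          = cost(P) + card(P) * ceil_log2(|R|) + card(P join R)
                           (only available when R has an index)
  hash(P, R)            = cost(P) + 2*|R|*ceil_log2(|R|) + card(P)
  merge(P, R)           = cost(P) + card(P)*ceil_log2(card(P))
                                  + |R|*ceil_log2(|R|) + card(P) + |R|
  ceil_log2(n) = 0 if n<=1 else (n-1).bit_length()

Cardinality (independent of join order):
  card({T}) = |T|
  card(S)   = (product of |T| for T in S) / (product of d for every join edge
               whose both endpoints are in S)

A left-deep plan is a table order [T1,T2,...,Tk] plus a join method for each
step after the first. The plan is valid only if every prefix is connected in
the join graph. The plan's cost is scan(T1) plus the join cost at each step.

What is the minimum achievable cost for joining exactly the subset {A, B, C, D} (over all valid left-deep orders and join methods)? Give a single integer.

11920

Selinger DP over subsets of {A,B,C,D}:
  {C}: scan cost=250, card=250
  {D}: scan cost=500, card=500
  {A}: scan cost=60, card=60
  {B}: scan cost=250, card=250
  {CD}: card=1250; try (C,hash)→5000, (C,nl_idx)→5750, (D,merge)→7500, (C,merge)→7750, (D,hash)→9500, (D,nl)→125250 …(+1); best=5000 via (C,hash)
  {AC}: card=3750; try (A,hash)→1220, (C,merge)→2730, (A,merge)→2920, (C,hash)→4120, (C,nl_idx)→4290, (A,nl_idx)→5500 …(+2); best=1220 via (A,hash)
  {BC}: card=31250; try (C,hash)→4500, (B,hash)→4500, (C,merge)→4750, (B,merge)→4750, (C,nl_idx)→33500, (B,nl_idx)→33500 …(+2); best=4500 via (C,hash)
  {AD}: card=3000; try (A,hash)→1720, (D,merge)→5480, (A,merge)→5920, (A,nl_idx)→6500, (D,hash)→9120, (D,nl)→30060 …(+1); best=1720 via (A,hash)
  {BD}: card=1000; try (B,hash)→5000, (B,nl_idx)→5500, (D,merge)→7500, (B,merge)→7750, (D,hash)→9500, (D,nl)→125250 …(+1); best=5000 via (B,hash)
  {AB}: card=3000; try (A,hash)→1220, (B,merge)→2730, (A,merge)→2920, (B,nl_idx)→3540, (B,hash)→4120, (A,nl_idx)→4750 …(+2); best=1220 via (A,hash)
  {ACD}: card=1875; try (A,hash)→6970, (C,hash)→8720, (D,hash)→13970, (A,nl_idx)→14375, (A,merge)→20420, (C,nl_idx)→27595 …(+5); best=6970 via (A,hash)
  {BCD}: card=1250; try (C,hash)→10000, (B,hash)→10250, (C,nl_idx)→14250, (B,nl_idx)→16250, (C,merge)→18250, (B,merge)→22250 …(+5); best=10000 via (C,hash)
  {ABC}: card=93750; try (C,hash)→8220, (B,hash)→8970, (A,hash)→36470, (C,merge)→42470, (B,merge)→52220, (C,nl_idx)→118970 …(+6); best=8220 via (C,hash)
  {ABD}: card=1200; try (A,hash)→6720, (B,hash)→8720, (A,nl_idx)→12200, (D,hash)→13220, (A,merge)→16420, (B,nl_idx)→26920 …(+5); best=6720 via (A,hash)
  {ABCD}: card=375; try (C,hash)→11920, (A,hash)→11970, (B,hash)→12845, (C,nl_idx)→16695, (A,nl_idx)→17875, (B,nl_idx)→22345 …(+9); best=11920 via (C,hash)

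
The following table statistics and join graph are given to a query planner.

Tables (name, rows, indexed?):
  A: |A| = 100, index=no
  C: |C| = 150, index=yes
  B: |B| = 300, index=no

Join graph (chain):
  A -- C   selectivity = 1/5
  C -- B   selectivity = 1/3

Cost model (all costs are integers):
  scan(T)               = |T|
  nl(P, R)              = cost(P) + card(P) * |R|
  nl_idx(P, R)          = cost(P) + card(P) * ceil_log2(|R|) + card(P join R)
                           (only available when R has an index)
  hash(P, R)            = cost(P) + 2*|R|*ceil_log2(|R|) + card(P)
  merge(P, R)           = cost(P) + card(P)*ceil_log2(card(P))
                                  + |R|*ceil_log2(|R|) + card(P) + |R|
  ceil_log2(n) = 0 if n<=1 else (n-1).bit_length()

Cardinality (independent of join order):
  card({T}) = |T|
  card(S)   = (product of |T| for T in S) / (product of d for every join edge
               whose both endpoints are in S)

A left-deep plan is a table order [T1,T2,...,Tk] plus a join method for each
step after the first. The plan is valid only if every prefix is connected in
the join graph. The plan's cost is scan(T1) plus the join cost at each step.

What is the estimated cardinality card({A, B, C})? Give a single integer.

Tables in S: A(100), B(300), C(150)
Edges inside S: A-C(d=5), C-B(d=3)
numerator = 100 * 300 * 150 = 4500000
denominator = 5 * 3 = 15
card(S) = 4500000 / 15 = 300000

300000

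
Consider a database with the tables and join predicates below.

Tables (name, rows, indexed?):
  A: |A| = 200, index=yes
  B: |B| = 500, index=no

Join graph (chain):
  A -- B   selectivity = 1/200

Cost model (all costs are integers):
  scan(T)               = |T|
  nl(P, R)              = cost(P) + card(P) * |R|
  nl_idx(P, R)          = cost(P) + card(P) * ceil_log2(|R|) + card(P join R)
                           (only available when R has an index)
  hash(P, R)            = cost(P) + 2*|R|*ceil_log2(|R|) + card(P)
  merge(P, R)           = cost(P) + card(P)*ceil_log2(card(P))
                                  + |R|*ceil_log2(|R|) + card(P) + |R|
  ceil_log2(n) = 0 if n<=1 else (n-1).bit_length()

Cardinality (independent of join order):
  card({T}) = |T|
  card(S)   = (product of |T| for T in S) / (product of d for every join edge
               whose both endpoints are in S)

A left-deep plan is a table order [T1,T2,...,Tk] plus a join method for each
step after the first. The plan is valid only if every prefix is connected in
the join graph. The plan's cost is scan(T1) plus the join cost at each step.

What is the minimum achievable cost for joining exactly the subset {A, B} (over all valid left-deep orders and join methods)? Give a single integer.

4200

Selinger DP over subsets of {A,B}:
  {A}: scan cost=200, card=200
  {B}: scan cost=500, card=500
  {AB}: card=500; try (A,hash)→4200, (A,nl_idx)→5000, (B,merge)→7000, (A,merge)→7300, (B,hash)→9400, (B,nl)→100200 …(+1); best=4200 via (A,hash)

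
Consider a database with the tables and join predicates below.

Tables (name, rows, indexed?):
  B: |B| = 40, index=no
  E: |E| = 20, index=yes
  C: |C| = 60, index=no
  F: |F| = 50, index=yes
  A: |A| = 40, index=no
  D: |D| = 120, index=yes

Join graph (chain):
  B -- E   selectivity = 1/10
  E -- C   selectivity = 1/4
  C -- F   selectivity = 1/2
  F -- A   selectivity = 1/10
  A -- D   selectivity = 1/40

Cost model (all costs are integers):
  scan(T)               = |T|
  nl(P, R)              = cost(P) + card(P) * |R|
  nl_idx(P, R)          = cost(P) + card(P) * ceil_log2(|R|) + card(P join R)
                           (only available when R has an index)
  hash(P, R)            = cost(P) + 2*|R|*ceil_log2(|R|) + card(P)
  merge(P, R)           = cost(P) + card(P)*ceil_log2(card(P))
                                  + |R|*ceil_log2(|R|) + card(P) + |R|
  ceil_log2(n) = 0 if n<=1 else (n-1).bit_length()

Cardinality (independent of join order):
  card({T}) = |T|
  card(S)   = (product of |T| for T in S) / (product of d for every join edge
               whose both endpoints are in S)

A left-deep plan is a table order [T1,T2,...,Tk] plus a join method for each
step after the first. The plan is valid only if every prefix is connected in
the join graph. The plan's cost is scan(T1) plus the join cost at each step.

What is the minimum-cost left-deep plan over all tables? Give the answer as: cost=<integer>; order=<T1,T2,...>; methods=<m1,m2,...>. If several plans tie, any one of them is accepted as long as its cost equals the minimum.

cost=111160; order=A,D,F,C,E,B; methods=nl_idx,hash,hash,hash,hash

Selinger DP (subsets sized 1..n):
  {B}: scan cost=40, card=40
  {E}: scan cost=20, card=20
  {C}: scan cost=60, card=60
  {F}: scan cost=50, card=50
  {A}: scan cost=40, card=40
  {D}: scan cost=120, card=120
  {BE}: card=80; try (E,hash)→280, (E,nl_idx)→320, (B,merge)→420, (E,merge)→440, (B,hash)→520, (B,nl)→820 …(+1); best=280 via (E,hash)
  {CE}: card=300; try (E,hash)→320, (C,merge)→560, (E,merge)→600, (E,nl_idx)→660, (C,hash)→760, (C,nl)→1220 …(+1); best=320 via (E,hash)
  {CF}: card=1500; try (F,hash)→720, (C,hash)→820, (C,merge)→820, (F,merge)→830, (F,nl_idx)→1920, (C,nl)→3050 …(+1); best=720 via (F,hash)
  {AF}: card=200; try (F,nl_idx)→480, (A,hash)→580, (F,merge)→670, (F,hash)→680, (A,merge)→680, (F,nl)→2040 …(+1); best=480 via (F,nl_idx)
  {AD}: card=120; try (D,nl_idx)→440, (A,hash)→720, (D,merge)→1280, (A,merge)→1360, (D,hash)→1760, (D,nl)→4840 …(+1); best=440 via (D,nl_idx)
  {BCE}: card=1200; try (C,hash)→1080, (B,hash)→1100, (C,merge)→1340, (B,merge)→3600, (C,nl)→5080, (B,nl)→12320; best=1080 via (C,hash)
  {CEF}: card=7500; try (F,hash)→1220, (E,hash)→2420, (F,merge)→3670, (F,nl_idx)→9620, (F,nl)→15320, (E,nl_idx)→15720 …(+2); best=1220 via (F,hash)
  {ACF}: card=6000; try (C,hash)→1400, (C,merge)→2700, (A,hash)→2700, (C,nl)→12480, (A,merge)→19000, (A,nl)→60720; best=1400 via (C,hash)
  {ADF}: card=600; try (F,hash)→1160, (F,merge)→1750, (F,nl_idx)→1760, (D,hash)→2360, (D,nl_idx)→2480, (D,merge)→3240 …(+2); best=1160 via (F,hash)
  {BCEF}: card=30000; try (F,hash)→2880, (B,hash)→9200, (F,merge)→15830, (F,nl_idx)→38280, (F,nl)→61080, (B,merge)→106500 …(+1); best=2880 via (F,hash)
  {ACEF}: card=30000; try (E,hash)→7600, (A,hash)→9200, (E,nl_idx)→61400, (E,merge)→85520, (A,merge)→106500, (E,nl)→121400 …(+1); best=7600 via (E,hash)
  {ACDF}: card=18000; try (C,hash)→2480, (C,merge)→8180, (D,hash)→9080, (C,nl)→37160, (D,nl_idx)→61400, (D,merge)→86360 …(+1); best=2480 via (C,hash)
  {ABCEF}: card=120000; try (A,hash)→33360, (B,hash)→38080, (A,merge)→483160, (B,merge)→487880, (A,nl)→1202880, (B,nl)→1207600; best=33360 via (A,hash)
  {ACDEF}: card=90000; try (E,hash)→20680, (D,hash)→39280, (E,nl_idx)→182480, (E,merge)→290600, (D,nl_idx)→307600, (E,nl)→362480 …(+2); best=20680 via (E,hash)
  {ABCDEF}: card=360000; try (B,hash)→111160, (D,hash)→155040, (D,nl_idx)→1233360, (B,merge)→1640960, (D,merge)→2194320, (B,nl)→3620680 …(+1); best=111160 via (B,hash)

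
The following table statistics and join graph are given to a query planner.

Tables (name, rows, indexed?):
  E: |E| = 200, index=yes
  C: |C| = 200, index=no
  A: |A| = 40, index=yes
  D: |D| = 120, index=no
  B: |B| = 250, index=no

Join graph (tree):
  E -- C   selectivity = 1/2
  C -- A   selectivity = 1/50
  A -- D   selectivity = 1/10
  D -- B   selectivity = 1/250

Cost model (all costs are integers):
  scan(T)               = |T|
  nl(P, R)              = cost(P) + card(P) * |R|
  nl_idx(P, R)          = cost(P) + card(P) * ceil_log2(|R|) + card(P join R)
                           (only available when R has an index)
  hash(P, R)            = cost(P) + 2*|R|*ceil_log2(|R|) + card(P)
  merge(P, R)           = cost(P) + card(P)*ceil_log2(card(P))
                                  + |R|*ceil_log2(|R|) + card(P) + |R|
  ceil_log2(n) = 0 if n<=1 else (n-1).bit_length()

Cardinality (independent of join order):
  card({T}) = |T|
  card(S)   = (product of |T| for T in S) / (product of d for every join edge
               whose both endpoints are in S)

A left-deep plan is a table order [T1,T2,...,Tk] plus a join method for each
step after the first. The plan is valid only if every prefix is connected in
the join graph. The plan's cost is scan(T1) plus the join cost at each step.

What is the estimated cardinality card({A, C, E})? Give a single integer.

16000

Tables in S: A(40), C(200), E(200)
Edges inside S: E-C(d=2), C-A(d=50)
numerator = 40 * 200 * 200 = 1600000
denominator = 2 * 50 = 100
card(S) = 1600000 / 100 = 16000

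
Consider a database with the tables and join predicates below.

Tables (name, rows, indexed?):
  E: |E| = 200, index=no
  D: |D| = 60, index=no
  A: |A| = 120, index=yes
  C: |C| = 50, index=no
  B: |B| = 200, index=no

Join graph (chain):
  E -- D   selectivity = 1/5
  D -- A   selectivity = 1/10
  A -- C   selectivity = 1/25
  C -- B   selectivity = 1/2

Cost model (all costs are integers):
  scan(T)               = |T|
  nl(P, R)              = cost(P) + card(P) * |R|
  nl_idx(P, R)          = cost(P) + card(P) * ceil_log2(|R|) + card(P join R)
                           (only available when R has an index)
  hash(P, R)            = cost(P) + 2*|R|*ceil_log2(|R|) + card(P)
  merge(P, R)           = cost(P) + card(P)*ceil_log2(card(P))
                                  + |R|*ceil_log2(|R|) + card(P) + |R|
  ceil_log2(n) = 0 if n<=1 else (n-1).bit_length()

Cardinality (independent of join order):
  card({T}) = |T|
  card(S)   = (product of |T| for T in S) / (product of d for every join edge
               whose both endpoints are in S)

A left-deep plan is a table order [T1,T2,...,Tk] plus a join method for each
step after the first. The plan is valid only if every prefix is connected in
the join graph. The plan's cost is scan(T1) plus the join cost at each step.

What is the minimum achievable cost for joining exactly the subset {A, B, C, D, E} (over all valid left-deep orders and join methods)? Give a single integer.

67040

Selinger DP over subsets of {A,B,C,D,E}:
  {E}: scan cost=200, card=200
  {D}: scan cost=60, card=60
  {A}: scan cost=120, card=120
  {C}: scan cost=50, card=50
  {B}: scan cost=200, card=200
  {DE}: card=2400; try (D,hash)→1120, (E,merge)→2280, (D,merge)→2420, (E,hash)→3320, (E,nl)→12060, (D,nl)→12200; best=1120 via (D,hash)
  {AD}: card=720; try (D,hash)→960, (A,nl_idx)→1200, (A,merge)→1440, (D,merge)→1500, (A,hash)→1800, (A,nl)→7260 …(+1); best=960 via (D,hash)
  {AC}: card=240; try (A,nl_idx)→640, (C,hash)→840, (A,merge)→1360, (C,merge)→1430, (A,hash)→1780, (A,nl)→6050 …(+1); best=640 via (A,nl_idx)
  {BC}: card=5000; try (C,hash)→1000, (B,merge)→2200, (C,merge)→2350, (B,hash)→3300, (B,nl)→10050, (C,nl)→10200; best=1000 via (C,hash)
  {ADE}: card=28800; try (E,hash)→4880, (A,hash)→5200, (E,merge)→10680, (A,merge)→33280, (A,nl_idx)→46720, (E,nl)→144960 …(+1); best=4880 via (E,hash)
  {ACD}: card=1440; try (D,hash)→1600, (C,hash)→2280, (D,merge)→3220, (C,merge)→9230, (D,nl)→15040, (C,nl)→36960; best=1600 via (D,hash)
  {ABC}: card=24000; try (B,hash)→4080, (B,merge)→4600, (A,hash)→7680, (B,nl)→48640, (A,nl_idx)→60000, (A,merge)→71960 …(+1); best=4080 via (B,hash)
  {ACDE}: card=57600; try (E,hash)→6240, (E,merge)→20680, (C,hash)→34280, (E,nl)→289600, (C,merge)→466030, (C,nl)→1444880; best=6240 via (E,hash)
  {ABCD}: card=144000; try (B,hash)→6240, (B,merge)→20680, (D,hash)→28800, (B,nl)→289600, (D,merge)→388500, (D,nl)→1444080; best=6240 via (B,hash)
  {ABCDE}: card=5760000; try (B,hash)→67040, (E,hash)→153440, (B,merge)→987240, (E,merge)→2744040, (B,nl)→11526240, (E,nl)→28806240; best=67040 via (B,hash)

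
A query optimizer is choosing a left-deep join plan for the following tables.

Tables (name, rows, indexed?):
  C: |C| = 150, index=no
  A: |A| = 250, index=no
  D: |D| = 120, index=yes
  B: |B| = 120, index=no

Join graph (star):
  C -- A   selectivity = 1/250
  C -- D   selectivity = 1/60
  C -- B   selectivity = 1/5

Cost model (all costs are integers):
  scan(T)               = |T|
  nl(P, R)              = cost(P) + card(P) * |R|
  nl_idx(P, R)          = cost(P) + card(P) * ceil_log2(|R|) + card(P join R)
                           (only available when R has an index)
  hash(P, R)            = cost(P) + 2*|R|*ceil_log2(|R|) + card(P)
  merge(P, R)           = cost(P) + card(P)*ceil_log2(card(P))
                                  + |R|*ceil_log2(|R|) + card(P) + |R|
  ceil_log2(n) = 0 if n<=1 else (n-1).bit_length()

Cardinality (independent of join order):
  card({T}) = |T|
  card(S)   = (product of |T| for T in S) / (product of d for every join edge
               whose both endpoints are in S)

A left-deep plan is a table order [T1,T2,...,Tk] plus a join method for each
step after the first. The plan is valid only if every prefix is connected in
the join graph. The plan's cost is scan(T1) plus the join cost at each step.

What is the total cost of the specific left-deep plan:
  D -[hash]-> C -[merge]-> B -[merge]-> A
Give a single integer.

109650

step 1: scan D: cost=120, card=120
step 2: join C via hash
    card(P join C) = 120*150/(60) = 300
    cost = 120 + 2*150*8 + 120 = 2640
step 3: join B via merge
    card(P join B) = 300*120/(5) = 7200
    cost = 2640 + 300*9 + 120*7 + 300 + 120 = 6600
step 4: join A via merge
    card(P join A) = 7200*250/(250) = 7200
    cost = 6600 + 7200*13 + 250*8 + 7200 + 250 = 109650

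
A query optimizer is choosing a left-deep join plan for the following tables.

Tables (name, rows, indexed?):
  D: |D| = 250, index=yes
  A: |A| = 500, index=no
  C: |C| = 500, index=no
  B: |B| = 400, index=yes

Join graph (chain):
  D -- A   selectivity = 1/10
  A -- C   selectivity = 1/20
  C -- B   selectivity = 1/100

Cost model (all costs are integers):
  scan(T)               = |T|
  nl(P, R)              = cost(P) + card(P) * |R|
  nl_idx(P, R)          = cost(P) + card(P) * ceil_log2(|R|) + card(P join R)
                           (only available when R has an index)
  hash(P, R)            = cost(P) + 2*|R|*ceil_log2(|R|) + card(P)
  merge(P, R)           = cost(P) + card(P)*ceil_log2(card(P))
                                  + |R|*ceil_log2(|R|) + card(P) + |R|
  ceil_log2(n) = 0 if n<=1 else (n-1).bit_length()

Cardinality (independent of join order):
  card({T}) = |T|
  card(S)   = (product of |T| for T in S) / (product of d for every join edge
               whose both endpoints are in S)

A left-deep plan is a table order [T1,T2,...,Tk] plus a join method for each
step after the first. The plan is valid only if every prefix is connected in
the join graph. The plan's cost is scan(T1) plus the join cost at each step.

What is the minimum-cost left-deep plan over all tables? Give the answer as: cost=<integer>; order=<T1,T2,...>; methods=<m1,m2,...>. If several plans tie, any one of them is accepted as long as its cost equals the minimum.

Selinger DP (subsets sized 1..n):
  {D}: scan cost=250, card=250
  {A}: scan cost=500, card=500
  {C}: scan cost=500, card=500
  {B}: scan cost=400, card=400
  {AD}: card=12500; try (D,hash)→5000, (A,merge)→7500, (D,merge)→7750, (A,hash)→9500, (D,nl_idx)→17000, (A,nl)→125250 …(+1); best=5000 via (D,hash)
  {AC}: card=12500; try (C,hash)→10000, (A,hash)→10000, (C,merge)→10500, (A,merge)→10500, (C,nl)→250500, (A,nl)→250500; best=10000 via (C,hash)
  {BC}: card=2000; try (B,nl_idx)→7000, (B,hash)→8200, (C,merge)→9400, (B,merge)→9500, (C,hash)→9800, (C,nl)→200400 …(+1); best=7000 via (B,nl_idx)
  {ACD}: card=312500; try (D,hash)→26500, (C,hash)→26500, (C,merge)→197500, (D,merge)→199750, (D,nl_idx)→422500, (D,nl)→3135000 …(+1); best=26500 via (D,hash)
  {ABC}: card=50000; try (A,hash)→18000, (B,hash)→29700, (A,merge)→36000, (B,nl_idx)→172500, (B,merge)→201500, (A,nl)→1007000 …(+1); best=18000 via (A,hash)
  {ABCD}: card=1250000; try (D,hash)→72000, (B,hash)→346200, (D,merge)→870250, (D,nl_idx)→1668000, (B,nl_idx)→4089000, (B,merge)→6280500 …(+2); best=72000 via (D,hash)

cost=72000; order=C,B,A,D; methods=nl_idx,hash,hash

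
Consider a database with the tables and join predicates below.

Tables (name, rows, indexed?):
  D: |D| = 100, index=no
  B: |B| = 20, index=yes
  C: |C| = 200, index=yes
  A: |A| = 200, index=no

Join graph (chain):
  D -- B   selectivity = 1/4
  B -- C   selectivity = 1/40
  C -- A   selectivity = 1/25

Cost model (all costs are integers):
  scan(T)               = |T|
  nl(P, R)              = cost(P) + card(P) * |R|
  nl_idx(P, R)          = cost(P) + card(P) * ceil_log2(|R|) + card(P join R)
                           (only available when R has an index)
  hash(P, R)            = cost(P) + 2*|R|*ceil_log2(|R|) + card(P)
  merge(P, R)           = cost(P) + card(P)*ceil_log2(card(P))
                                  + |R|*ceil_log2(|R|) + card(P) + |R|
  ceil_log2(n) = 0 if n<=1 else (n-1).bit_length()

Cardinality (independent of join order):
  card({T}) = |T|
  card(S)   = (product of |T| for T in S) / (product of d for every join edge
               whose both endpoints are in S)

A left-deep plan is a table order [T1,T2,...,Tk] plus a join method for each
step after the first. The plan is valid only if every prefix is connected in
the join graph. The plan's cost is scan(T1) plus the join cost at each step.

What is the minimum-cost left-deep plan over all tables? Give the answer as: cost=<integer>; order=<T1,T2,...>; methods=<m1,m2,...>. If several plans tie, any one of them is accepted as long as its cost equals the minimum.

Selinger DP (subsets sized 1..n):
  {D}: scan cost=100, card=100
  {B}: scan cost=20, card=20
  {C}: scan cost=200, card=200
  {A}: scan cost=200, card=200
  {BD}: card=500; try (B,hash)→400, (D,merge)→940, (B,merge)→1020, (B,nl_idx)→1100, (D,hash)→1440, (D,nl)→2020 …(+1); best=400 via (B,hash)
  {BC}: card=100; try (C,nl_idx)→280, (B,hash)→600, (B,nl_idx)→1300, (C,merge)→1940, (B,merge)→2120, (C,hash)→3240 …(+2); best=280 via (C,nl_idx)
  {AC}: card=1600; try (C,nl_idx)→3400, (C,hash)→3600, (A,hash)→3600, (C,merge)→3800, (A,merge)→3800, (C,nl)→40200 …(+1); best=3400 via (C,nl_idx)
  {BCD}: card=2500; try (D,hash)→1780, (D,merge)→1880, (C,hash)→4100, (C,nl_idx)→6900, (C,merge)→7200, (D,nl)→10280 …(+1); best=1780 via (D,hash)
  {ABC}: card=800; try (A,merge)→2880, (A,hash)→3580, (B,hash)→5200, (B,nl_idx)→12200, (A,nl)→20280, (B,merge)→22720 …(+1); best=2880 via (A,merge)
  {ABCD}: card=20000; try (D,hash)→5080, (A,hash)→7480, (D,merge)→12480, (A,merge)→36080, (D,nl)→82880, (A,nl)→501780; best=5080 via (D,hash)

cost=5080; order=B,C,A,D; methods=nl_idx,merge,hash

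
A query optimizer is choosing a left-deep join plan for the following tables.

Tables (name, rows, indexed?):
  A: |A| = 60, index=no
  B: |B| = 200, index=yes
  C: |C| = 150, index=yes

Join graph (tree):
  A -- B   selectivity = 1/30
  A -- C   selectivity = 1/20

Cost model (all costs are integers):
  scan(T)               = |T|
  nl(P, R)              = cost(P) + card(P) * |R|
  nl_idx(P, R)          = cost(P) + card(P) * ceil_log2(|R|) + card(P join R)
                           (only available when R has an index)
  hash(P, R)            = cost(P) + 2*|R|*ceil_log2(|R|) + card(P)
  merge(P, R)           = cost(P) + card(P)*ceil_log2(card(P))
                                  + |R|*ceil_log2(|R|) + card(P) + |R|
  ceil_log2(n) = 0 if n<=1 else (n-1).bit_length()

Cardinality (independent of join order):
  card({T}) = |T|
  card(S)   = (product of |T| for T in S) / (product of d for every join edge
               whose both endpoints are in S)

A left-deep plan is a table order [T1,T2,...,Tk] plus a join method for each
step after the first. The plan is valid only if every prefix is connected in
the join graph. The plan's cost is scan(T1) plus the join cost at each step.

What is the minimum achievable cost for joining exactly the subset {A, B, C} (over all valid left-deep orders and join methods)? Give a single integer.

3740

Selinger DP over subsets of {A,B,C}:
  {A}: scan cost=60, card=60
  {B}: scan cost=200, card=200
  {C}: scan cost=150, card=150
  {AB}: card=400; try (B,nl_idx)→940, (A,hash)→1120, (B,merge)→2280, (A,merge)→2420, (B,hash)→3320, (B,nl)→12060 …(+1); best=940 via (B,nl_idx)
  {AC}: card=450; try (C,nl_idx)→990, (A,hash)→1020, (C,merge)→1830, (A,merge)→1920, (C,hash)→2520, (C,nl)→9060 …(+1); best=990 via (C,nl_idx)
  {ABC}: card=3000; try (C,hash)→3740, (B,hash)→4640, (C,merge)→6290, (C,nl_idx)→7140, (B,merge)→7290, (B,nl_idx)→7590 …(+2); best=3740 via (C,hash)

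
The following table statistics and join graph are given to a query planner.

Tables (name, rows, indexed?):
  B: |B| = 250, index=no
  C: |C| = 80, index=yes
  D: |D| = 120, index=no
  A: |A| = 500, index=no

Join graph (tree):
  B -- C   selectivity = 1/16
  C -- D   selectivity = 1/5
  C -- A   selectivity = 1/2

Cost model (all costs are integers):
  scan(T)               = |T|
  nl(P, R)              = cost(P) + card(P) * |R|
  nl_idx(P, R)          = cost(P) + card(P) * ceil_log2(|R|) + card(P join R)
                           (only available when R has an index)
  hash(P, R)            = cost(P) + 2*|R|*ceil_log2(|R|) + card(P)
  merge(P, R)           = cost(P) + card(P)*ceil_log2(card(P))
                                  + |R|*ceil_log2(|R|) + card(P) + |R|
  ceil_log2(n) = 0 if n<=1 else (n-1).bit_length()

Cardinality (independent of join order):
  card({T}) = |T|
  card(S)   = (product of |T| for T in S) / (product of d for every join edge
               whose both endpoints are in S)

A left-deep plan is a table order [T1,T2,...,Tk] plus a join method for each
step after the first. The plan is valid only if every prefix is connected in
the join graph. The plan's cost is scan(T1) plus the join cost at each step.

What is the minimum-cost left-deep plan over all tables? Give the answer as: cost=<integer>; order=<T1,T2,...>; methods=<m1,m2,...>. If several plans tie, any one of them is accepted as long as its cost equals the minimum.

cost=43550; order=B,C,D,A; methods=hash,hash,hash

Selinger DP (subsets sized 1..n):
  {B}: scan cost=250, card=250
  {C}: scan cost=80, card=80
  {D}: scan cost=120, card=120
  {A}: scan cost=500, card=500
  {BC}: card=1250; try (C,hash)→1620, (B,merge)→2970, (C,merge)→3140, (C,nl_idx)→3250, (B,hash)→4160, (B,nl)→20080 …(+1); best=1620 via (C,hash)
  {CD}: card=1920; try (C,hash)→1360, (D,merge)→1680, (C,merge)→1720, (D,hash)→1840, (C,nl_idx)→2880, (D,nl)→9680 …(+1); best=1360 via (C,hash)
  {AC}: card=20000; try (C,hash)→2120, (A,merge)→5720, (C,merge)→6140, (A,hash)→9160, (C,nl_idx)→24000, (A,nl)→40080 …(+1); best=2120 via (C,hash)
  {BCD}: card=30000; try (D,hash)→4550, (B,hash)→7280, (D,merge)→17580, (B,merge)→26650, (D,nl)→151620, (B,nl)→481360; best=4550 via (D,hash)
  {ABC}: card=312500; try (A,hash)→11870, (A,merge)→21620, (B,hash)→26120, (B,merge)→324370, (A,nl)→626620, (B,nl)→5002120; best=11870 via (A,hash)
  {ACD}: card=480000; try (A,hash)→12280, (D,hash)→23800, (A,merge)→29400, (D,merge)→323080, (A,nl)→961360, (D,nl)→2402120; best=12280 via (A,hash)
  {ABCD}: card=7500000; try (A,hash)→43550, (D,hash)→326050, (A,merge)→489550, (B,hash)→496280, (D,merge)→6262830, (B,merge)→9614530 …(+3); best=43550 via (A,hash)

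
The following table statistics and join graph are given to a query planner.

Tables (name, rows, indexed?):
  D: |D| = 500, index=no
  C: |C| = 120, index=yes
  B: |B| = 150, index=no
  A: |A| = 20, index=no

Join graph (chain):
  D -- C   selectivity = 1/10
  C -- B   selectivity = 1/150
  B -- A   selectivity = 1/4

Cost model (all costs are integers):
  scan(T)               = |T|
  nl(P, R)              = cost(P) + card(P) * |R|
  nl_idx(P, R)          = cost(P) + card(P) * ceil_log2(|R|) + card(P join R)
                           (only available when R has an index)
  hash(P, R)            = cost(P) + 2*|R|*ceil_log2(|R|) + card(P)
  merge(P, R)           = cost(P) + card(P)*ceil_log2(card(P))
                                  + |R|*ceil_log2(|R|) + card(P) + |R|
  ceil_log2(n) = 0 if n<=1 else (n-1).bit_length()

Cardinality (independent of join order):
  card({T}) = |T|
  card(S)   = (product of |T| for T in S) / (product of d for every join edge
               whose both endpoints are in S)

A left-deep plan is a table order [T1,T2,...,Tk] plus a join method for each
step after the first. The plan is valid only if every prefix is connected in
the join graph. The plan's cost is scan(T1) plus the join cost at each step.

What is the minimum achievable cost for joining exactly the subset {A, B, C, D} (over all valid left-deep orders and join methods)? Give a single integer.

Selinger DP over subsets of {A,B,C,D}:
  {D}: scan cost=500, card=500
  {C}: scan cost=120, card=120
  {B}: scan cost=150, card=150
  {A}: scan cost=20, card=20
  {CD}: card=6000; try (C,hash)→2680, (D,merge)→6080, (C,merge)→6460, (D,hash)→9240, (C,nl_idx)→10000, (D,nl)→60120 …(+1); best=2680 via (C,hash)
  {BC}: card=120; try (C,nl_idx)→1320, (C,hash)→1980, (B,merge)→2430, (C,merge)→2460, (B,hash)→2640, (B,nl)→18120 …(+1); best=1320 via (C,nl_idx)
  {AB}: card=750; try (A,hash)→500, (B,merge)→1490, (A,merge)→1620, (B,hash)→2440, (B,nl)→3020, (A,nl)→3150; best=500 via (A,hash)
  {BCD}: card=6000; try (D,merge)→7280, (D,hash)→10440, (B,hash)→11080, (D,nl)→61320, (B,merge)→88030, (B,nl)→902680; best=7280 via (D,merge)
  {ABC}: card=600; try (A,hash)→1640, (A,merge)→2400, (C,hash)→2930, (A,nl)→3720, (C,nl_idx)→6350, (C,merge)→9710 …(+1); best=1640 via (A,hash)
  {ABCD}: card=30000; try (D,hash)→11240, (D,merge)→13240, (A,hash)→13480, (A,merge)→91400, (A,nl)→127280, (D,nl)→301640; best=11240 via (D,hash)

11240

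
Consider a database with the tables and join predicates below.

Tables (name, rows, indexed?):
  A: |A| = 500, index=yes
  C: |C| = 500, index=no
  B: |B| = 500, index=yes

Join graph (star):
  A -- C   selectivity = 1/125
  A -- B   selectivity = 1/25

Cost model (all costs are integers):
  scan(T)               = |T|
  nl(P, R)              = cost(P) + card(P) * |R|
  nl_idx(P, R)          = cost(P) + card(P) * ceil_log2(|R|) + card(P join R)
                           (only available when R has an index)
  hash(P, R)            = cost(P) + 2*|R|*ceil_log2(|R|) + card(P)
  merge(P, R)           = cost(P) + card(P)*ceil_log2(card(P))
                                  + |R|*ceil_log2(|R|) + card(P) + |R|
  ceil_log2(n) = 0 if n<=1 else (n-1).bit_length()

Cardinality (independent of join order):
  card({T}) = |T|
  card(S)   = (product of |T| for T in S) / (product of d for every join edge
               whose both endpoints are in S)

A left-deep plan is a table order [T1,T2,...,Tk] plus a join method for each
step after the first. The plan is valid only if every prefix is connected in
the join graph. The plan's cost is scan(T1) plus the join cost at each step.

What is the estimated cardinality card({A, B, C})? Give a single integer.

40000

Tables in S: A(500), B(500), C(500)
Edges inside S: A-C(d=125), A-B(d=25)
numerator = 500 * 500 * 500 = 125000000
denominator = 125 * 25 = 3125
card(S) = 125000000 / 3125 = 40000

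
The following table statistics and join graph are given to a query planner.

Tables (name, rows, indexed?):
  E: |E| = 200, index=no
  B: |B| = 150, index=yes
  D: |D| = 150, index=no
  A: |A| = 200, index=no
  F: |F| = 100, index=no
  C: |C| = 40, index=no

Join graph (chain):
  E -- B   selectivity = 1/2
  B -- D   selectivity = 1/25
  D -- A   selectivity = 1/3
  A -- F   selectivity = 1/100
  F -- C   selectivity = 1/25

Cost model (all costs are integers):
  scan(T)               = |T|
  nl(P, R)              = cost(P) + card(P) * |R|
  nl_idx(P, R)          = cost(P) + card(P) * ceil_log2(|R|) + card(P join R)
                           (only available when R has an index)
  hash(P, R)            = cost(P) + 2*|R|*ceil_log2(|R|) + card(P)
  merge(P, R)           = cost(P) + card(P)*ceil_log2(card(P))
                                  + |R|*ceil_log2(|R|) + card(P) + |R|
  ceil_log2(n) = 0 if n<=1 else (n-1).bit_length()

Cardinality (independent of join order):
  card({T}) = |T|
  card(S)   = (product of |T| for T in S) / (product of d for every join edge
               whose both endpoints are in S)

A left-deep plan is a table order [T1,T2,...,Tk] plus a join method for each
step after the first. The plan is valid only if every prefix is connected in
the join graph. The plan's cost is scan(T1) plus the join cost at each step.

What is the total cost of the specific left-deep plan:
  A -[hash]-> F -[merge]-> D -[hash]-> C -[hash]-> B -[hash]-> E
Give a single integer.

133030

step 1: scan A: cost=200, card=200
step 2: join F via hash
    card(P join F) = 200*100/(100) = 200
    cost = 200 + 2*100*7 + 200 = 1800
step 3: join D via merge
    card(P join D) = 200*150/(3) = 10000
    cost = 1800 + 200*8 + 150*8 + 200 + 150 = 4950
step 4: join C via hash
    card(P join C) = 10000*40/(25) = 16000
    cost = 4950 + 2*40*6 + 10000 = 15430
step 5: join B via hash
    card(P join B) = 16000*150/(25) = 96000
    cost = 15430 + 2*150*8 + 16000 = 33830
step 6: join E via hash
    card(P join E) = 96000*200/(2) = 9600000
    cost = 33830 + 2*200*8 + 96000 = 133030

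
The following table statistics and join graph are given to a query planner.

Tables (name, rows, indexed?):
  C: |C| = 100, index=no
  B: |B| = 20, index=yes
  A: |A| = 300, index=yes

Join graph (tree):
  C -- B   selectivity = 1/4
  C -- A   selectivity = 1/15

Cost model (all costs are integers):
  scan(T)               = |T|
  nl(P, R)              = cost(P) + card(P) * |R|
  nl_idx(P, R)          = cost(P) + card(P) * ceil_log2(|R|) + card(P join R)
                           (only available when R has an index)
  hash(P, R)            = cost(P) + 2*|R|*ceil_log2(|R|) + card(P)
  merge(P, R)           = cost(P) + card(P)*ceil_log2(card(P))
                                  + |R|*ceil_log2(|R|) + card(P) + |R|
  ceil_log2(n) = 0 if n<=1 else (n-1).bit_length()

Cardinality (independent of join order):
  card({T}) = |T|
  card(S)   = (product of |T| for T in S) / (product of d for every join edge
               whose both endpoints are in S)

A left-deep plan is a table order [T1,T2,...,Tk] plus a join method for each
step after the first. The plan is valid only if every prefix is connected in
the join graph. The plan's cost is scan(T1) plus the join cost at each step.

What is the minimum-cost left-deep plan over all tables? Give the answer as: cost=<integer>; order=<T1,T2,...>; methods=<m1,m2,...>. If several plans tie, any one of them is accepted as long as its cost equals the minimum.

cost=4200; order=A,C,B; methods=hash,hash

Selinger DP (subsets sized 1..n):
  {C}: scan cost=100, card=100
  {B}: scan cost=20, card=20
  {A}: scan cost=300, card=300
  {BC}: card=500; try (B,hash)→400, (C,merge)→940, (B,merge)→1020, (B,nl_idx)→1100, (C,hash)→1440, (C,nl)→2020 …(+1); best=400 via (B,hash)
  {AC}: card=2000; try (C,hash)→2000, (A,nl_idx)→3000, (A,merge)→3900, (C,merge)→4100, (A,hash)→5600, (A,nl)→30100 …(+1); best=2000 via (C,hash)
  {ABC}: card=10000; try (B,hash)→4200, (A,hash)→6300, (A,merge)→8400, (A,nl_idx)→14900, (B,nl_idx)→22000, (B,merge)→26120 …(+2); best=4200 via (B,hash)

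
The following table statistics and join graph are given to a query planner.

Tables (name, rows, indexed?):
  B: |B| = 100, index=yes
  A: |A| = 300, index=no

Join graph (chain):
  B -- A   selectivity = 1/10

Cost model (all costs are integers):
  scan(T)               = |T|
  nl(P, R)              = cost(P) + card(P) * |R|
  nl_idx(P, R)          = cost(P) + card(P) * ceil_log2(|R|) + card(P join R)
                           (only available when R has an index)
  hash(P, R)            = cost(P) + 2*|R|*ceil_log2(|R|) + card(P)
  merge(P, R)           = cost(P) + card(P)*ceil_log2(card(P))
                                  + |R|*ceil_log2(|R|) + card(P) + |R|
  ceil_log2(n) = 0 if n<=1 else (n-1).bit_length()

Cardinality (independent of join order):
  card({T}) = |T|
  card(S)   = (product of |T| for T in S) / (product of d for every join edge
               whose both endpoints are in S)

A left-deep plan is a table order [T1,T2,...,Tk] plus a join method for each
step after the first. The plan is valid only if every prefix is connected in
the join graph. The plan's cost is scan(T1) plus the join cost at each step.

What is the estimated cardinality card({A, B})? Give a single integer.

3000

Tables in S: A(300), B(100)
Edges inside S: B-A(d=10)
numerator = 300 * 100 = 30000
denominator = 10 = 10
card(S) = 30000 / 10 = 3000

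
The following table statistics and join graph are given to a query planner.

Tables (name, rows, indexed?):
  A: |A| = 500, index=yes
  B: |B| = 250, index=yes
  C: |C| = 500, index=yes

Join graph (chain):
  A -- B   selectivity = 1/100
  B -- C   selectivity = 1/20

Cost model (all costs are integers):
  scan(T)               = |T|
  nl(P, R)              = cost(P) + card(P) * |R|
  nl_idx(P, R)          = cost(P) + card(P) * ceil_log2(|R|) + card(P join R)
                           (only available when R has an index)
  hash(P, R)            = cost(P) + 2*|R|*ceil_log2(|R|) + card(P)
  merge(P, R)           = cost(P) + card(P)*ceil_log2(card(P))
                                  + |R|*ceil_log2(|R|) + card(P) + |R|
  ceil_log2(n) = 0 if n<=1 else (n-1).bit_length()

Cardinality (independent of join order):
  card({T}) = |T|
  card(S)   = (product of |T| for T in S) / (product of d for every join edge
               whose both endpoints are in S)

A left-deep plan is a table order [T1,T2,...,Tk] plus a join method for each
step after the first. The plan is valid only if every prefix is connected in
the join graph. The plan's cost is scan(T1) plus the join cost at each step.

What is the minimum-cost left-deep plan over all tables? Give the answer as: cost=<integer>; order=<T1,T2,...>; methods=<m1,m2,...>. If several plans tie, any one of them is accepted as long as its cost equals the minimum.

Selinger DP (subsets sized 1..n):
  {A}: scan cost=500, card=500
  {B}: scan cost=250, card=250
  {C}: scan cost=500, card=500
  {AB}: card=1250; try (A,nl_idx)→3750, (B,hash)→5000, (B,nl_idx)→5750, (A,merge)→7500, (B,merge)→7750, (A,hash)→9500 …(+2); best=3750 via (A,nl_idx)
  {BC}: card=6250; try (B,hash)→5000, (C,merge)→7500, (B,merge)→7750, (C,nl_idx)→8750, (C,hash)→9500, (B,nl_idx)→10750 …(+2); best=5000 via (B,hash)
  {ABC}: card=31250; try (C,hash)→14000, (A,hash)→20250, (C,merge)→23750, (C,nl_idx)→46250, (A,nl_idx)→92500, (A,merge)→97500 …(+2); best=14000 via (C,hash)

cost=14000; order=B,A,C; methods=nl_idx,hash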